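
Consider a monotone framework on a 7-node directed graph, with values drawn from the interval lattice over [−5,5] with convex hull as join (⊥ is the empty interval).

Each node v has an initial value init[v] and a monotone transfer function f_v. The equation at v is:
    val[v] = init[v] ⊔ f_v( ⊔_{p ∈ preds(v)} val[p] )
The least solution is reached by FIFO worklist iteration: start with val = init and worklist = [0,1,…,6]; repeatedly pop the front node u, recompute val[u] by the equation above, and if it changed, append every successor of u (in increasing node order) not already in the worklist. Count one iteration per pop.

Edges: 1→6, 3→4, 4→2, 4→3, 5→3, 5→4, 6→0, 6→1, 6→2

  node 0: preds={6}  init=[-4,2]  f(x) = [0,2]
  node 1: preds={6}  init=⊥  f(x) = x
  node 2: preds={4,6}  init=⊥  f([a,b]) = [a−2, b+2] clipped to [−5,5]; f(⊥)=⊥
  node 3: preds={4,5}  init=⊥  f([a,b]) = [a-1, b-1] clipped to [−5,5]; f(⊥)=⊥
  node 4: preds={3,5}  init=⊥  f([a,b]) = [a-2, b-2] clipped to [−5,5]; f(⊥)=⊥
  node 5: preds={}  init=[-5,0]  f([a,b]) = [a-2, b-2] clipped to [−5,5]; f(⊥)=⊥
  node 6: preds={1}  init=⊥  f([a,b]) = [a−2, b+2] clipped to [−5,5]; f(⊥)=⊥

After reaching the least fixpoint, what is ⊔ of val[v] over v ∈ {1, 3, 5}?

Worklist (9 pops):
  #1 pop 0: in=⊥ → [-4,2] (no change)
  #2 pop 1: in=⊥ → ⊥ (no change)
  #3 pop 2: in=⊥ → ⊥ (no change)
  #4 pop 3: in=[-5,0] → [-5,-1] (was ⊥); enqueue []
  #5 pop 4: in=[-5,0] → [-5,-2] (was ⊥); enqueue [2,3]
  #6 pop 5: in=⊥ → [-5,0] (no change)
  #7 pop 6: in=⊥ → ⊥ (no change)
  #8 pop 2: in=[-5,-2] → [-5,0] (was ⊥); enqueue []
  #9 pop 3: in=[-5,0] → [-5,-1] (no change)

Fixpoint:
  val[0] = [-4,2]
  val[1] = ⊥
  val[2] = [-5,0]
  val[3] = [-5,-1]
  val[4] = [-5,-2]
  val[5] = [-5,0]
  val[6] = ⊥

[-5,0]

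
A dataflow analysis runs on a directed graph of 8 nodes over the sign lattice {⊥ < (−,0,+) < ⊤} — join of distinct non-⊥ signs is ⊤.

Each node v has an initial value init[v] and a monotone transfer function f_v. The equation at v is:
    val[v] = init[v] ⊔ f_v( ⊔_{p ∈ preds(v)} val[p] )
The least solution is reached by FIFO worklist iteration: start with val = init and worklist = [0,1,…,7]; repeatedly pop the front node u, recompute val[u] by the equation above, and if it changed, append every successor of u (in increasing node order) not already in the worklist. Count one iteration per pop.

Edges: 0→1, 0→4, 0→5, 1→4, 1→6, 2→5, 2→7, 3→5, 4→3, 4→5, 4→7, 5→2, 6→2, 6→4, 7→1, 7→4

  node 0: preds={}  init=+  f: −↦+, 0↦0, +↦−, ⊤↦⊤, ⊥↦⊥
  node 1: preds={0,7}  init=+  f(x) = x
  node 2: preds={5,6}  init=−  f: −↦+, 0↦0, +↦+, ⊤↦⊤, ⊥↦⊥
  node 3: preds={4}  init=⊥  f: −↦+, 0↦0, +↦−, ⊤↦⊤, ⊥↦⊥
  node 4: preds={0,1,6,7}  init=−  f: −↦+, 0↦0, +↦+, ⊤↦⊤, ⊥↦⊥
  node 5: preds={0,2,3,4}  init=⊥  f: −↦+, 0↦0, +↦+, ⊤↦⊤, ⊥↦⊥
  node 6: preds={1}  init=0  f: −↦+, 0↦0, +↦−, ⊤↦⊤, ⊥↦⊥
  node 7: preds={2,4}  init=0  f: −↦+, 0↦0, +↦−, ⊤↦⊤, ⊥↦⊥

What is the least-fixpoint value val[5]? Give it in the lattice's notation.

Trace (13 dequeues):
  [1] u=0 | in ⊥ | out + | ==
  [2] u=1 | in ⊤ | out ⊤ | prev + | push {}
  [3] u=2 | in 0 | out ⊤ | prev − | push {}
  [4] u=3 | in − | out + | prev ⊥ | push {}
  [5] u=4 | in ⊤ | out ⊤ | prev − | push {3}
  [6] u=5 | in ⊤ | out ⊤ | prev ⊥ | push {2}
  [7] u=6 | in ⊤ | out ⊤ | prev 0 | push {4}
  [8] u=7 | in ⊤ | out ⊤ | prev 0 | push {1}
  [9] u=3 | in ⊤ | out ⊤ | prev + | push {5}
  [10] u=2 | in ⊤ | out ⊤ | ==
  [11] u=4 | in ⊤ | out ⊤ | ==
  [12] u=1 | in ⊤ | out ⊤ | ==
  [13] u=5 | in ⊤ | out ⊤ | ==

Converged values:
  [0] +
  [1] ⊤
  [2] ⊤
  [3] ⊤
  [4] ⊤
  [5] ⊤
  [6] ⊤
  [7] ⊤

⊤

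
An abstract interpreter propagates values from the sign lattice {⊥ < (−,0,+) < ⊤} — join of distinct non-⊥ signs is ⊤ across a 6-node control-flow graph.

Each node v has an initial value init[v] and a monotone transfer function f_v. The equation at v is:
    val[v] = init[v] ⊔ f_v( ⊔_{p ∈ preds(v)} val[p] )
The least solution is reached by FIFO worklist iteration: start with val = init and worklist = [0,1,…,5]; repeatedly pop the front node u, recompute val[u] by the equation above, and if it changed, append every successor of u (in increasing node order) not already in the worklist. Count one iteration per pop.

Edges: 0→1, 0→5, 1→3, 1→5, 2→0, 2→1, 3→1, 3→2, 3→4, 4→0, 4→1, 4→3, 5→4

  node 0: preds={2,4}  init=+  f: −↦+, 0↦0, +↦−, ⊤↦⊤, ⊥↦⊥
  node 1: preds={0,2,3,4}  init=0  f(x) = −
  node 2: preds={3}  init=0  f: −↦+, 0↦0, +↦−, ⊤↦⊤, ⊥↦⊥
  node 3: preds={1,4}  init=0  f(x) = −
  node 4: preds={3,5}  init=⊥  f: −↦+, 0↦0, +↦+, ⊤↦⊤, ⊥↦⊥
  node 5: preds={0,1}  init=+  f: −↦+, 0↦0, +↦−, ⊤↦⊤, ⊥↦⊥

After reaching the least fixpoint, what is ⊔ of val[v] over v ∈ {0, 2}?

Worklist (12 pops):
  #1 pop 0: in=0 → ⊤ (was +); enqueue []
  #2 pop 1: in=⊤ → ⊤ (was 0); enqueue []
  #3 pop 2: in=0 → 0 (no change)
  #4 pop 3: in=⊤ → ⊤ (was 0); enqueue [1,2]
  #5 pop 4: in=⊤ → ⊤ (was ⊥); enqueue [0,3]
  #6 pop 5: in=⊤ → ⊤ (was +); enqueue [4]
  #7 pop 1: in=⊤ → ⊤ (no change)
  #8 pop 2: in=⊤ → ⊤ (was 0); enqueue [1]
  #9 pop 0: in=⊤ → ⊤ (no change)
  #10 pop 3: in=⊤ → ⊤ (no change)
  #11 pop 4: in=⊤ → ⊤ (no change)
  #12 pop 1: in=⊤ → ⊤ (no change)

Fixpoint:
  val[0] = ⊤
  val[1] = ⊤
  val[2] = ⊤
  val[3] = ⊤
  val[4] = ⊤
  val[5] = ⊤

⊤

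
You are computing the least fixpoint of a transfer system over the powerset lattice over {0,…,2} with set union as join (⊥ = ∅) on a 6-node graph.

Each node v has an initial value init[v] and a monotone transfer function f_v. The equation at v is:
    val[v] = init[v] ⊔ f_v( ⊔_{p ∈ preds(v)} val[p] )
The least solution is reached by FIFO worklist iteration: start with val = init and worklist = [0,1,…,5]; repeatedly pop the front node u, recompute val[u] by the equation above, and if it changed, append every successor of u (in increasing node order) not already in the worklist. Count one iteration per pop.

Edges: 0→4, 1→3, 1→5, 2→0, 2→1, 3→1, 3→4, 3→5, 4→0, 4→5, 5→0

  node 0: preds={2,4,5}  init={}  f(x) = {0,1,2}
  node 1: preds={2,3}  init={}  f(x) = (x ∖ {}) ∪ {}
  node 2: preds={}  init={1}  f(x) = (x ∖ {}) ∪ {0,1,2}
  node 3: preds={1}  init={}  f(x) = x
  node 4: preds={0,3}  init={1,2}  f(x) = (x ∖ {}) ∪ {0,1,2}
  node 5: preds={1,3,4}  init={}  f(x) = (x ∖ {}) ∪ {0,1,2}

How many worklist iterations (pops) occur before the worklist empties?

12

Iteration log — 12 steps:
  step 1. node 0  ⊔preds={1,2}  new={0,1,2}  old={}  +wl: 
  step 2. node 1  ⊔preds={1}  new={1}  old={}  +wl: 
  step 3. node 2  ⊔preds={}  new={0,1,2}  old={1}  +wl: 0,1
  step 4. node 3  ⊔preds={1}  new={1}  old={}  +wl: 
  step 5. node 4  ⊔preds={0,1,2}  new={0,1,2}  old={1,2}  +wl: 
  step 6. node 5  ⊔preds={0,1,2}  new={0,1,2}  old={}  +wl: 
  step 7. node 0  ⊔preds={0,1,2}  new={0,1,2}  stable
  step 8. node 1  ⊔preds={0,1,2}  new={0,1,2}  old={1}  +wl: 3,5
  step 9. node 3  ⊔preds={0,1,2}  new={0,1,2}  old={1}  +wl: 1,4
  step 10. node 5  ⊔preds={0,1,2}  new={0,1,2}  stable
  step 11. node 1  ⊔preds={0,1,2}  new={0,1,2}  stable
  step 12. node 4  ⊔preds={0,1,2}  new={0,1,2}  stable

Least fixpoint reached:
  node 0: {0,1,2}
  node 1: {0,1,2}
  node 2: {0,1,2}
  node 3: {0,1,2}
  node 4: {0,1,2}
  node 5: {0,1,2}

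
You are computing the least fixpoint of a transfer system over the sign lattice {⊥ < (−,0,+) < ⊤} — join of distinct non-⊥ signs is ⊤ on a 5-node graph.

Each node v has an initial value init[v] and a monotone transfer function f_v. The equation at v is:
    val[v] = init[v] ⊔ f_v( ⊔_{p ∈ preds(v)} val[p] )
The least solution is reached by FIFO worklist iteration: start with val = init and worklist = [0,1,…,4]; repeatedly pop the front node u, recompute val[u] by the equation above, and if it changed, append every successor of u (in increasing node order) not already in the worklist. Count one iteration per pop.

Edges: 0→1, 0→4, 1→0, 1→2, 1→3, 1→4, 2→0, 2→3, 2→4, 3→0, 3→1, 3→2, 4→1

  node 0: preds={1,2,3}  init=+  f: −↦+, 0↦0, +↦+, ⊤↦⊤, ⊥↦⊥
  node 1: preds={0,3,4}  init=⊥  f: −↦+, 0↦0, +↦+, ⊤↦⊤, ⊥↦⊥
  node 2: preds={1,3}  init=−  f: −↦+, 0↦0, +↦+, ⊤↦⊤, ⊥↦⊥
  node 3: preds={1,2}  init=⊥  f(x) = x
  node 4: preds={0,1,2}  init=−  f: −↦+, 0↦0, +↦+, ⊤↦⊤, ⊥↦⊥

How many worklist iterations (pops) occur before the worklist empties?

Iteration log — 9 steps:
  step 1. node 0  ⊔preds=−  new=+  stable
  step 2. node 1  ⊔preds=⊤  new=⊤  old=⊥  +wl: 0
  step 3. node 2  ⊔preds=⊤  new=⊤  old=−  +wl: 
  step 4. node 3  ⊔preds=⊤  new=⊤  old=⊥  +wl: 1,2
  step 5. node 4  ⊔preds=⊤  new=⊤  old=−  +wl: 
  step 6. node 0  ⊔preds=⊤  new=⊤  old=+  +wl: 4
  step 7. node 1  ⊔preds=⊤  new=⊤  stable
  step 8. node 2  ⊔preds=⊤  new=⊤  stable
  step 9. node 4  ⊔preds=⊤  new=⊤  stable

Least fixpoint reached:
  node 0: ⊤
  node 1: ⊤
  node 2: ⊤
  node 3: ⊤
  node 4: ⊤

9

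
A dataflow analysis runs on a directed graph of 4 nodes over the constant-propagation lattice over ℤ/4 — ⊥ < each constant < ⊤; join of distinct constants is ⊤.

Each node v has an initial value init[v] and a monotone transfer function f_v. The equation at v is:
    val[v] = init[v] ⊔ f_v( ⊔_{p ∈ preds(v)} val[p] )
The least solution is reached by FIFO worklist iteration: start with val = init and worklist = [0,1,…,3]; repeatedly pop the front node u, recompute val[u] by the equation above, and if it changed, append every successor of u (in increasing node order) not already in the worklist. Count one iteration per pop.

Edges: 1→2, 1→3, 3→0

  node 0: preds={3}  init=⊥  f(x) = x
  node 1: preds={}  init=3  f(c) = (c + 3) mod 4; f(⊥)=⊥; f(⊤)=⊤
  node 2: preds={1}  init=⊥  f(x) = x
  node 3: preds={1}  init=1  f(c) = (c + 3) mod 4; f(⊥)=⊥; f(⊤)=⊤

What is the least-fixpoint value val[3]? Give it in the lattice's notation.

⊤

Trace (5 dequeues):
  [1] u=0 | in 1 | out 1 | prev ⊥ | push {}
  [2] u=1 | in ⊥ | out 3 | ==
  [3] u=2 | in 3 | out 3 | prev ⊥ | push {}
  [4] u=3 | in 3 | out ⊤ | prev 1 | push {0}
  [5] u=0 | in ⊤ | out ⊤ | prev 1 | push {}

Converged values:
  [0] ⊤
  [1] 3
  [2] 3
  [3] ⊤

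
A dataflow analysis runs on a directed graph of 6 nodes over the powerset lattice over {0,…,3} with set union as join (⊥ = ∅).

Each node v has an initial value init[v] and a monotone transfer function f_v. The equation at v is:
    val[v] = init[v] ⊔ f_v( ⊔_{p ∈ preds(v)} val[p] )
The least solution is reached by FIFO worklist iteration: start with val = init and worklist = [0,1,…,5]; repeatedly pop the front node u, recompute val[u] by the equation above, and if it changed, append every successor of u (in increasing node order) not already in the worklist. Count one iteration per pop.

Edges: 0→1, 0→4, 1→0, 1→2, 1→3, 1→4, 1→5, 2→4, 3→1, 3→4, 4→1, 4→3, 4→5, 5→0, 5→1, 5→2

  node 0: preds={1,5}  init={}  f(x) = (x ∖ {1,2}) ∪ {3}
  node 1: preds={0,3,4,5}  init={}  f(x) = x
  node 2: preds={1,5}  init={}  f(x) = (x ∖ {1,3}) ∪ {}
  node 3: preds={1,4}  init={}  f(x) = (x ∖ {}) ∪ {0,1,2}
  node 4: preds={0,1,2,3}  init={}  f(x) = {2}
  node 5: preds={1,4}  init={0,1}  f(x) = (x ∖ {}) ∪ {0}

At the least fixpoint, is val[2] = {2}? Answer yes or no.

no

Worklist (13 pops):
  #1 pop 0: in={0,1} → {0,3} (was {}); enqueue []
  #2 pop 1: in={0,1,3} → {0,1,3} (was {}); enqueue [0]
  #3 pop 2: in={0,1,3} → {0} (was {}); enqueue []
  #4 pop 3: in={0,1,3} → {0,1,2,3} (was {}); enqueue [1]
  #5 pop 4: in={0,1,2,3} → {2} (was {}); enqueue [3]
  #6 pop 5: in={0,1,2,3} → {0,1,2,3} (was {0,1}); enqueue [2]
  #7 pop 0: in={0,1,2,3} → {0,3} (no change)
  #8 pop 1: in={0,1,2,3} → {0,1,2,3} (was {0,1,3}); enqueue [0,4,5]
  #9 pop 3: in={0,1,2,3} → {0,1,2,3} (no change)
  #10 pop 2: in={0,1,2,3} → {0,2} (was {0}); enqueue []
  #11 pop 0: in={0,1,2,3} → {0,3} (no change)
  #12 pop 4: in={0,1,2,3} → {2} (no change)
  #13 pop 5: in={0,1,2,3} → {0,1,2,3} (no change)

Fixpoint:
  val[0] = {0,3}
  val[1] = {0,1,2,3}
  val[2] = {0,2}
  val[3] = {0,1,2,3}
  val[4] = {2}
  val[5] = {0,1,2,3}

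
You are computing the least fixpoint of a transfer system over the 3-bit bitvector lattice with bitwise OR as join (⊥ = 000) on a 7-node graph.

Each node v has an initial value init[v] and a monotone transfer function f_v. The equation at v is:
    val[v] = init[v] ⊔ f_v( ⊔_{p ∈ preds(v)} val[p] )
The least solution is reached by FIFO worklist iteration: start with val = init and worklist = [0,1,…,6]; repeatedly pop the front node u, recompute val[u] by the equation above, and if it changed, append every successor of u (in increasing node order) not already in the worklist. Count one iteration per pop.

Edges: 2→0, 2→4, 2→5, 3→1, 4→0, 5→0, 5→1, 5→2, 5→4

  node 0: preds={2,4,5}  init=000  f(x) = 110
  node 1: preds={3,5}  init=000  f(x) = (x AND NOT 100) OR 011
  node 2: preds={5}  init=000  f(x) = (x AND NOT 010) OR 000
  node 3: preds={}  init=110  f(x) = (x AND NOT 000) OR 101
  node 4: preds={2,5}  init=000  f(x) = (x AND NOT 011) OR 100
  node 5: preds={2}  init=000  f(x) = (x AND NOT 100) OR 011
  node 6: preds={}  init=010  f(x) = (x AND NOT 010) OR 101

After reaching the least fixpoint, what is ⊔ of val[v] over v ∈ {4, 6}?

Worklist (13 pops):
  #1 pop 0: in=000 → 110 (was 000); enqueue []
  #2 pop 1: in=110 → 011 (was 000); enqueue []
  #3 pop 2: in=000 → 000 (no change)
  #4 pop 3: in=000 → 111 (was 110); enqueue [1]
  #5 pop 4: in=000 → 100 (was 000); enqueue [0]
  #6 pop 5: in=000 → 011 (was 000); enqueue [2,4]
  #7 pop 6: in=000 → 111 (was 010); enqueue []
  #8 pop 1: in=111 → 011 (no change)
  #9 pop 0: in=111 → 110 (no change)
  #10 pop 2: in=011 → 001 (was 000); enqueue [0,5]
  #11 pop 4: in=011 → 100 (no change)
  #12 pop 0: in=111 → 110 (no change)
  #13 pop 5: in=001 → 011 (no change)

Fixpoint:
  val[0] = 110
  val[1] = 011
  val[2] = 001
  val[3] = 111
  val[4] = 100
  val[5] = 011
  val[6] = 111

111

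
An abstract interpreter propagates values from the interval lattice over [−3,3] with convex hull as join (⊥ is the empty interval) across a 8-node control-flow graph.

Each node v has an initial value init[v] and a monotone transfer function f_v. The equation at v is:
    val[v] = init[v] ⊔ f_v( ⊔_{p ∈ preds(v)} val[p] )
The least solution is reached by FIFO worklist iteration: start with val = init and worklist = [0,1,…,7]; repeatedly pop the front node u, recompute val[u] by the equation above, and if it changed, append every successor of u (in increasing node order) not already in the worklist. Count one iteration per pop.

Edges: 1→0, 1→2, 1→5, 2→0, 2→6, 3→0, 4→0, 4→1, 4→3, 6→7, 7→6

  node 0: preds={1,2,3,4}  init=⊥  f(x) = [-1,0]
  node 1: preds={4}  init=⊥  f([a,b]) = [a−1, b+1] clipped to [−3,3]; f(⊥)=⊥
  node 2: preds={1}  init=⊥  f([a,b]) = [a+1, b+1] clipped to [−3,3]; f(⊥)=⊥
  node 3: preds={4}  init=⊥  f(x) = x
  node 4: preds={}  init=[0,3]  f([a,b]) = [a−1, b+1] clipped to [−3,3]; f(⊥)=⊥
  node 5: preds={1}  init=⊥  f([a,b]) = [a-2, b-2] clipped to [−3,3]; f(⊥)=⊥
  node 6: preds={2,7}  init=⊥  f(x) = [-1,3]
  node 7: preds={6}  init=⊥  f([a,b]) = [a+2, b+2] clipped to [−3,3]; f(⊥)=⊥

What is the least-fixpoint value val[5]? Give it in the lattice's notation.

[-3,1]

Worklist (10 pops):
  #1 pop 0: in=[0,3] → [-1,0] (was ⊥); enqueue []
  #2 pop 1: in=[0,3] → [-1,3] (was ⊥); enqueue [0]
  #3 pop 2: in=[-1,3] → [0,3] (was ⊥); enqueue []
  #4 pop 3: in=[0,3] → [0,3] (was ⊥); enqueue []
  #5 pop 4: in=⊥ → [0,3] (no change)
  #6 pop 5: in=[-1,3] → [-3,1] (was ⊥); enqueue []
  #7 pop 6: in=[0,3] → [-1,3] (was ⊥); enqueue []
  #8 pop 7: in=[-1,3] → [1,3] (was ⊥); enqueue [6]
  #9 pop 0: in=[-1,3] → [-1,0] (no change)
  #10 pop 6: in=[0,3] → [-1,3] (no change)

Fixpoint:
  val[0] = [-1,0]
  val[1] = [-1,3]
  val[2] = [0,3]
  val[3] = [0,3]
  val[4] = [0,3]
  val[5] = [-3,1]
  val[6] = [-1,3]
  val[7] = [1,3]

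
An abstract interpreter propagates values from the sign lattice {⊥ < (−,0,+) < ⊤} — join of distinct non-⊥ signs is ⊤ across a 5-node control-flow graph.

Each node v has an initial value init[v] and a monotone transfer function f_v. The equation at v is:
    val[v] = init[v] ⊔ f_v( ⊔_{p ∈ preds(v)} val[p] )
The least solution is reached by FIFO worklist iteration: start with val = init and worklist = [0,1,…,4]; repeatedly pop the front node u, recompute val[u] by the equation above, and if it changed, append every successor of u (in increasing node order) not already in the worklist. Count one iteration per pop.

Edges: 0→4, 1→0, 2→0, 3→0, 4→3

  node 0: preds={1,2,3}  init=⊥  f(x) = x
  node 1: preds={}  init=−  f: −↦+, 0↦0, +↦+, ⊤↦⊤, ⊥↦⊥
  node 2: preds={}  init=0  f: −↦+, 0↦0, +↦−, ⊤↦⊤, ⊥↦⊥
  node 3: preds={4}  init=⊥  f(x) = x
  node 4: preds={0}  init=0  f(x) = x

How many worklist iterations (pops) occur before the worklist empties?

8

Trace (8 dequeues):
  [1] u=0 | in ⊤ | out ⊤ | prev ⊥ | push {}
  [2] u=1 | in ⊥ | out − | ==
  [3] u=2 | in ⊥ | out 0 | ==
  [4] u=3 | in 0 | out 0 | prev ⊥ | push {0}
  [5] u=4 | in ⊤ | out ⊤ | prev 0 | push {3}
  [6] u=0 | in ⊤ | out ⊤ | ==
  [7] u=3 | in ⊤ | out ⊤ | prev 0 | push {0}
  [8] u=0 | in ⊤ | out ⊤ | ==

Converged values:
  [0] ⊤
  [1] −
  [2] 0
  [3] ⊤
  [4] ⊤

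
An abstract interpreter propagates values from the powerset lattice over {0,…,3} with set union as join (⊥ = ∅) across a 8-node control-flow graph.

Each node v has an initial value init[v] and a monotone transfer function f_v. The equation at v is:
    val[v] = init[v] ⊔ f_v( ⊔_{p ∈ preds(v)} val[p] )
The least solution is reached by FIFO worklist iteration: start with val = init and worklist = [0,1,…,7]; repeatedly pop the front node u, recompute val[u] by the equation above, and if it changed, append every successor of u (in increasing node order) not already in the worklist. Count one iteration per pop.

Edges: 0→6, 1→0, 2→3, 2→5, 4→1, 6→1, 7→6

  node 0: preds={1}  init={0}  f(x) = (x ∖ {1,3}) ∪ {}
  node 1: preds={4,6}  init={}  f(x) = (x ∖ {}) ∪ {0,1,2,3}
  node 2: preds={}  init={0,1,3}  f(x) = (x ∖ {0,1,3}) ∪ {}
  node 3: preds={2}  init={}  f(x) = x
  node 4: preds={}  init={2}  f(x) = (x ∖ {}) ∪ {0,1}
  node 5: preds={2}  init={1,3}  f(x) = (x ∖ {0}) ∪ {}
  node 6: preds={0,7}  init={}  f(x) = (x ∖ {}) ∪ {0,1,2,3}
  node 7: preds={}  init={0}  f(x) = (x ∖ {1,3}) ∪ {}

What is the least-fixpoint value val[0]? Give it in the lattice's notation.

{0,2}

Trace (11 dequeues):
  [1] u=0 | in {} | out {0} | ==
  [2] u=1 | in {2} | out {0,1,2,3} | prev {} | push {0}
  [3] u=2 | in {} | out {0,1,3} | ==
  [4] u=3 | in {0,1,3} | out {0,1,3} | prev {} | push {}
  [5] u=4 | in {} | out {0,1,2} | prev {2} | push {1}
  [6] u=5 | in {0,1,3} | out {1,3} | ==
  [7] u=6 | in {0} | out {0,1,2,3} | prev {} | push {}
  [8] u=7 | in {} | out {0} | ==
  [9] u=0 | in {0,1,2,3} | out {0,2} | prev {0} | push {6}
  [10] u=1 | in {0,1,2,3} | out {0,1,2,3} | ==
  [11] u=6 | in {0,2} | out {0,1,2,3} | ==

Converged values:
  [0] {0,2}
  [1] {0,1,2,3}
  [2] {0,1,3}
  [3] {0,1,3}
  [4] {0,1,2}
  [5] {1,3}
  [6] {0,1,2,3}
  [7] {0}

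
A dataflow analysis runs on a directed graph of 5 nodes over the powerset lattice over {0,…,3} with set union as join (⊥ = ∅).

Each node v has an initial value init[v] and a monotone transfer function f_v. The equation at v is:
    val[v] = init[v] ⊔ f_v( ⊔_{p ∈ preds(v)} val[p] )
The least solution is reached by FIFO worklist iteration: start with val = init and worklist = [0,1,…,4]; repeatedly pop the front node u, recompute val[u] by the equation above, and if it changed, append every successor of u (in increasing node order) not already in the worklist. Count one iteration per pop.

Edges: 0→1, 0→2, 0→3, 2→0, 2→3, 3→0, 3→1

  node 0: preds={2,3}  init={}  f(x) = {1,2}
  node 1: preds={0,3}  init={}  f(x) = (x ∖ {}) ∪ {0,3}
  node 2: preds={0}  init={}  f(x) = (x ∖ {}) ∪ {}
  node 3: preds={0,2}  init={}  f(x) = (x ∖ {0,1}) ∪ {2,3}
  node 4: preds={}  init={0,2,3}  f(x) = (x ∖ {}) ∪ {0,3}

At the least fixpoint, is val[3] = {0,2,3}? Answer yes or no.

no

Trace (7 dequeues):
  [1] u=0 | in {} | out {1,2} | prev {} | push {}
  [2] u=1 | in {1,2} | out {0,1,2,3} | prev {} | push {}
  [3] u=2 | in {1,2} | out {1,2} | prev {} | push {0}
  [4] u=3 | in {1,2} | out {2,3} | prev {} | push {1}
  [5] u=4 | in {} | out {0,2,3} | ==
  [6] u=0 | in {1,2,3} | out {1,2} | ==
  [7] u=1 | in {1,2,3} | out {0,1,2,3} | ==

Converged values:
  [0] {1,2}
  [1] {0,1,2,3}
  [2] {1,2}
  [3] {2,3}
  [4] {0,2,3}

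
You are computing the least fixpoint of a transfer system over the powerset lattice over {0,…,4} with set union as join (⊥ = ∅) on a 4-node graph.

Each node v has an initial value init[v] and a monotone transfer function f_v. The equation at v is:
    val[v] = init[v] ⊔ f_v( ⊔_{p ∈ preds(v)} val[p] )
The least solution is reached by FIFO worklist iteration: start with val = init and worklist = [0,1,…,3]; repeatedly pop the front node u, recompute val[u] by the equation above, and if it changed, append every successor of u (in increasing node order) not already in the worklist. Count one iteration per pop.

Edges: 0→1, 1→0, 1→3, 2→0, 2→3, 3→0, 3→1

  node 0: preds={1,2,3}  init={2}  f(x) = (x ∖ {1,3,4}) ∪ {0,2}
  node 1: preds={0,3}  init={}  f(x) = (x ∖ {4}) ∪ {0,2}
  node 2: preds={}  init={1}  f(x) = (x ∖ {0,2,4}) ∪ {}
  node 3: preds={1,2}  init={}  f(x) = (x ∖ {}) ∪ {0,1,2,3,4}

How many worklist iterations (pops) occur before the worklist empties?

Iteration log — 8 steps:
  step 1. node 0  ⊔preds={1}  new={0,2}  old={2}  +wl: 
  step 2. node 1  ⊔preds={0,2}  new={0,2}  old={}  +wl: 0
  step 3. node 2  ⊔preds={}  new={1}  stable
  step 4. node 3  ⊔preds={0,1,2}  new={0,1,2,3,4}  old={}  +wl: 1
  step 5. node 0  ⊔preds={0,1,2,3,4}  new={0,2}  stable
  step 6. node 1  ⊔preds={0,1,2,3,4}  new={0,1,2,3}  old={0,2}  +wl: 0,3
  step 7. node 0  ⊔preds={0,1,2,3,4}  new={0,2}  stable
  step 8. node 3  ⊔preds={0,1,2,3}  new={0,1,2,3,4}  stable

Least fixpoint reached:
  node 0: {0,2}
  node 1: {0,1,2,3}
  node 2: {1}
  node 3: {0,1,2,3,4}

8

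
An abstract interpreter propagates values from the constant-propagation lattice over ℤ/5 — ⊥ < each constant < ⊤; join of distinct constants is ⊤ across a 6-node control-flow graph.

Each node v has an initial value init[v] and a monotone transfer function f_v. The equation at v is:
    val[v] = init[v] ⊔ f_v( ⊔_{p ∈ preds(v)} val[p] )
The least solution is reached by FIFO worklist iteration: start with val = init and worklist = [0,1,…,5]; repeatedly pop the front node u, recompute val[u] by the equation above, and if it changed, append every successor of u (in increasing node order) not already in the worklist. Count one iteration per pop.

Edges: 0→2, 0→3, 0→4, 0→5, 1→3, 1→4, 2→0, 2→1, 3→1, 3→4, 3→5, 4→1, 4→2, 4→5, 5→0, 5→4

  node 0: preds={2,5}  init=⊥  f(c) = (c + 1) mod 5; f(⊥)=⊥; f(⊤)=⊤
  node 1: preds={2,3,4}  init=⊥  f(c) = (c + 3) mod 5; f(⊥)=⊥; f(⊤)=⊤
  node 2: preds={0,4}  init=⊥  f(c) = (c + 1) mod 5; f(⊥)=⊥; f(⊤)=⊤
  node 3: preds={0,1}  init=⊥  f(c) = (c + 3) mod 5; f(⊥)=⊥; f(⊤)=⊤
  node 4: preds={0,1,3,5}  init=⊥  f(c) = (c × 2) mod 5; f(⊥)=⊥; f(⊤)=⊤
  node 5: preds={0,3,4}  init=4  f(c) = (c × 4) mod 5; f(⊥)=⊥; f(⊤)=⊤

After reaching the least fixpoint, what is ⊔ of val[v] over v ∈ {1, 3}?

⊤

Iteration log — 15 steps:
  step 1. node 0  ⊔preds=4  new=0  old=⊥  +wl: 
  step 2. node 1  ⊔preds=⊥  new=⊥  stable
  step 3. node 2  ⊔preds=0  new=1  old=⊥  +wl: 0,1
  step 4. node 3  ⊔preds=0  new=3  old=⊥  +wl: 
  step 5. node 4  ⊔preds=⊤  new=⊤  old=⊥  +wl: 2
  step 6. node 5  ⊔preds=⊤  new=⊤  old=4  +wl: 4
  step 7. node 0  ⊔preds=⊤  new=⊤  old=0  +wl: 3,5
  step 8. node 1  ⊔preds=⊤  new=⊤  old=⊥  +wl: 
  step 9. node 2  ⊔preds=⊤  new=⊤  old=1  +wl: 0,1
  step 10. node 4  ⊔preds=⊤  new=⊤  stable
  step 11. node 3  ⊔preds=⊤  new=⊤  old=3  +wl: 4
  step 12. node 5  ⊔preds=⊤  new=⊤  stable
  step 13. node 0  ⊔preds=⊤  new=⊤  stable
  step 14. node 1  ⊔preds=⊤  new=⊤  stable
  step 15. node 4  ⊔preds=⊤  new=⊤  stable

Least fixpoint reached:
  node 0: ⊤
  node 1: ⊤
  node 2: ⊤
  node 3: ⊤
  node 4: ⊤
  node 5: ⊤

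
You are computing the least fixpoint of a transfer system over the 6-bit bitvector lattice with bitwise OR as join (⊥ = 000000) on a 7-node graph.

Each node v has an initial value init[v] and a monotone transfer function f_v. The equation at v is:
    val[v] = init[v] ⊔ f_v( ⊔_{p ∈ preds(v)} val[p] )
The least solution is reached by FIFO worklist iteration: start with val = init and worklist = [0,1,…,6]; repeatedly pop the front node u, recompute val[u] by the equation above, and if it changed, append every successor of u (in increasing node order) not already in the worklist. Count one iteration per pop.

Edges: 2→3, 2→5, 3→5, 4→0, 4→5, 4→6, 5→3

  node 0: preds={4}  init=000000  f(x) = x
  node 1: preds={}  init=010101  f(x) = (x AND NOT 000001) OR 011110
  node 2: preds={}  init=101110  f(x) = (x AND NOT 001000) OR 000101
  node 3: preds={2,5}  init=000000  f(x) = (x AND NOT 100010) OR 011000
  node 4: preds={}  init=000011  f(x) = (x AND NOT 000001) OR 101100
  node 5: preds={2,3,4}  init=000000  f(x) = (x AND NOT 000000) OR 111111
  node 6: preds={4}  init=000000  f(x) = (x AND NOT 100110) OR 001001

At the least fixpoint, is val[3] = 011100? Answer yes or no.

Worklist (9 pops):
  #1 pop 0: in=000011 → 000011 (was 000000); enqueue []
  #2 pop 1: in=000000 → 011111 (was 010101); enqueue []
  #3 pop 2: in=000000 → 101111 (was 101110); enqueue []
  #4 pop 3: in=101111 → 011101 (was 000000); enqueue []
  #5 pop 4: in=000000 → 101111 (was 000011); enqueue [0]
  #6 pop 5: in=111111 → 111111 (was 000000); enqueue [3]
  #7 pop 6: in=101111 → 001001 (was 000000); enqueue []
  #8 pop 0: in=101111 → 101111 (was 000011); enqueue []
  #9 pop 3: in=111111 → 011101 (no change)

Fixpoint:
  val[0] = 101111
  val[1] = 011111
  val[2] = 101111
  val[3] = 011101
  val[4] = 101111
  val[5] = 111111
  val[6] = 001001

no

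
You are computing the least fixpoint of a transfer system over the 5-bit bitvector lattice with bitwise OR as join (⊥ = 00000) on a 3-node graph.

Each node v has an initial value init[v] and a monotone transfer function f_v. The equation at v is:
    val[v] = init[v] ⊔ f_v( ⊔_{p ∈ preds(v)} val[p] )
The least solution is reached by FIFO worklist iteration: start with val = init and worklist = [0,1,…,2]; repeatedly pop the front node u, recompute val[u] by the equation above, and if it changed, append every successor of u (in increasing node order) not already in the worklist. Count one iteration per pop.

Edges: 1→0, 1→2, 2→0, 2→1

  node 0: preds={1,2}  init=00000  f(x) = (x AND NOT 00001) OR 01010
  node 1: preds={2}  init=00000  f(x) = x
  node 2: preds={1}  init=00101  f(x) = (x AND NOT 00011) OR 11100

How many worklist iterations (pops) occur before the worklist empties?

7

Worklist (7 pops):
  #1 pop 0: in=00101 → 01110 (was 00000); enqueue []
  #2 pop 1: in=00101 → 00101 (was 00000); enqueue [0]
  #3 pop 2: in=00101 → 11101 (was 00101); enqueue [1]
  #4 pop 0: in=11101 → 11110 (was 01110); enqueue []
  #5 pop 1: in=11101 → 11101 (was 00101); enqueue [0,2]
  #6 pop 0: in=11101 → 11110 (no change)
  #7 pop 2: in=11101 → 11101 (no change)

Fixpoint:
  val[0] = 11110
  val[1] = 11101
  val[2] = 11101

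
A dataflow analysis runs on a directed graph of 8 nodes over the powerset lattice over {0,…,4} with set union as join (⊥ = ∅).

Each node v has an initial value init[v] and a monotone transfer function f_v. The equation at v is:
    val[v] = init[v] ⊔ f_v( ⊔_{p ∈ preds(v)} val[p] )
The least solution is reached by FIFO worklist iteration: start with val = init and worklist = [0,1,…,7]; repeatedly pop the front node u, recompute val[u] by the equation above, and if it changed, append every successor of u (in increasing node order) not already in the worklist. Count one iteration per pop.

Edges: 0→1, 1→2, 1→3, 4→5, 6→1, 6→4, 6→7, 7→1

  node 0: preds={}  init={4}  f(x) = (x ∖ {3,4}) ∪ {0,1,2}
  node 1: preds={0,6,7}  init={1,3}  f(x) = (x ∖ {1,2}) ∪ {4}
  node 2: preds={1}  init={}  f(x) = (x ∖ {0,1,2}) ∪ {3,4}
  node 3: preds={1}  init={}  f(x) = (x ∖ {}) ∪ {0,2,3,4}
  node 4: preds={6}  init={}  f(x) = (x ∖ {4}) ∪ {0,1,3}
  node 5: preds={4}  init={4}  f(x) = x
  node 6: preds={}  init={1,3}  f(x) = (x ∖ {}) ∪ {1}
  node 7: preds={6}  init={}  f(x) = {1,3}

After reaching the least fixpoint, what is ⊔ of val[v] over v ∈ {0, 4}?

{0,1,2,3,4}

Trace (9 dequeues):
  [1] u=0 | in {} | out {0,1,2,4} | prev {4} | push {}
  [2] u=1 | in {0,1,2,3,4} | out {0,1,3,4} | prev {1,3} | push {}
  [3] u=2 | in {0,1,3,4} | out {3,4} | prev {} | push {}
  [4] u=3 | in {0,1,3,4} | out {0,1,2,3,4} | prev {} | push {}
  [5] u=4 | in {1,3} | out {0,1,3} | prev {} | push {}
  [6] u=5 | in {0,1,3} | out {0,1,3,4} | prev {4} | push {}
  [7] u=6 | in {} | out {1,3} | ==
  [8] u=7 | in {1,3} | out {1,3} | prev {} | push {1}
  [9] u=1 | in {0,1,2,3,4} | out {0,1,3,4} | ==

Converged values:
  [0] {0,1,2,4}
  [1] {0,1,3,4}
  [2] {3,4}
  [3] {0,1,2,3,4}
  [4] {0,1,3}
  [5] {0,1,3,4}
  [6] {1,3}
  [7] {1,3}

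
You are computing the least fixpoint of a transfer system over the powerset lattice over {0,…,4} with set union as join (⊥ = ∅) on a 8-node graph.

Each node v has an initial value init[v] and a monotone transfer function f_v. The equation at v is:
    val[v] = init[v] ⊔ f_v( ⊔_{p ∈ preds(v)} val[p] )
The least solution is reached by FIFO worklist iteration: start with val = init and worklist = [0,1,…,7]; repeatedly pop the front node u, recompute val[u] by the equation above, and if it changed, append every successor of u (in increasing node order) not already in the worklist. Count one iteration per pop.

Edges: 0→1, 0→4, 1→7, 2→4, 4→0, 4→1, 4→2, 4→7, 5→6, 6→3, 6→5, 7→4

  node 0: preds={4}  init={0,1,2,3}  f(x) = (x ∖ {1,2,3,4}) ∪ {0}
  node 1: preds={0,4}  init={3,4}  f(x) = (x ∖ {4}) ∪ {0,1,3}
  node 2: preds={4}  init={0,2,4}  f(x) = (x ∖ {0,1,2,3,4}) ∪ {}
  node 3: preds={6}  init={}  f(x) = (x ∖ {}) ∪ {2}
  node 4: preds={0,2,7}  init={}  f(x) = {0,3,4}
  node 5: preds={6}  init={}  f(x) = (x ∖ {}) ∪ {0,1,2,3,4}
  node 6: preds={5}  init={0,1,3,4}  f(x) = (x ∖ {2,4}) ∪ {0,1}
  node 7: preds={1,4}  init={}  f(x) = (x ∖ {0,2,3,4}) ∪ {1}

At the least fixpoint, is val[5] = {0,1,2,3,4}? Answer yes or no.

yes

Trace (12 dequeues):
  [1] u=0 | in {} | out {0,1,2,3} | ==
  [2] u=1 | in {0,1,2,3} | out {0,1,2,3,4} | prev {3,4} | push {}
  [3] u=2 | in {} | out {0,2,4} | ==
  [4] u=3 | in {0,1,3,4} | out {0,1,2,3,4} | prev {} | push {}
  [5] u=4 | in {0,1,2,3,4} | out {0,3,4} | prev {} | push {0,1,2}
  [6] u=5 | in {0,1,3,4} | out {0,1,2,3,4} | prev {} | push {}
  [7] u=6 | in {0,1,2,3,4} | out {0,1,3,4} | ==
  [8] u=7 | in {0,1,2,3,4} | out {1} | prev {} | push {4}
  [9] u=0 | in {0,3,4} | out {0,1,2,3} | ==
  [10] u=1 | in {0,1,2,3,4} | out {0,1,2,3,4} | ==
  [11] u=2 | in {0,3,4} | out {0,2,4} | ==
  [12] u=4 | in {0,1,2,3,4} | out {0,3,4} | ==

Converged values:
  [0] {0,1,2,3}
  [1] {0,1,2,3,4}
  [2] {0,2,4}
  [3] {0,1,2,3,4}
  [4] {0,3,4}
  [5] {0,1,2,3,4}
  [6] {0,1,3,4}
  [7] {1}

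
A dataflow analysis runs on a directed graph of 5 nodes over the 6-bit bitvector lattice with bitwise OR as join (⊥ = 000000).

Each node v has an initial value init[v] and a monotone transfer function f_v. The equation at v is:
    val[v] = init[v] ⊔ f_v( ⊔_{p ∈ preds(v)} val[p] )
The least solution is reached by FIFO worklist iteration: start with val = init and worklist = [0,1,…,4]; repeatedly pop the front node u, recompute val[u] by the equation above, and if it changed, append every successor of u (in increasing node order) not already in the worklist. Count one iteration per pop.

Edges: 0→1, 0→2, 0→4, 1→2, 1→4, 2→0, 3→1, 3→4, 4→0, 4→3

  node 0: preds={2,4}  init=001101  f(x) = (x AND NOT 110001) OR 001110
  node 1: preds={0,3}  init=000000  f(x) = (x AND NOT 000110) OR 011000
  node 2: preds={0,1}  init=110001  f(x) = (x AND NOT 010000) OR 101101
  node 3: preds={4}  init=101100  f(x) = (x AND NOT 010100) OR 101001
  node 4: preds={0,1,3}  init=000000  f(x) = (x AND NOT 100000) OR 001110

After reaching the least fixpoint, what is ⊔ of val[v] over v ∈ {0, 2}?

111111

Iteration log — 10 steps:
  step 1. node 0  ⊔preds=110001  new=001111  old=001101  +wl: 
  step 2. node 1  ⊔preds=101111  new=111001  old=000000  +wl: 
  step 3. node 2  ⊔preds=111111  new=111111  old=110001  +wl: 0
  step 4. node 3  ⊔preds=000000  new=101101  old=101100  +wl: 1
  step 5. node 4  ⊔preds=111111  new=011111  old=000000  +wl: 3
  step 6. node 0  ⊔preds=111111  new=001111  stable
  step 7. node 1  ⊔preds=101111  new=111001  stable
  step 8. node 3  ⊔preds=011111  new=101111  old=101101  +wl: 1,4
  step 9. node 1  ⊔preds=101111  new=111001  stable
  step 10. node 4  ⊔preds=111111  new=011111  stable

Least fixpoint reached:
  node 0: 001111
  node 1: 111001
  node 2: 111111
  node 3: 101111
  node 4: 011111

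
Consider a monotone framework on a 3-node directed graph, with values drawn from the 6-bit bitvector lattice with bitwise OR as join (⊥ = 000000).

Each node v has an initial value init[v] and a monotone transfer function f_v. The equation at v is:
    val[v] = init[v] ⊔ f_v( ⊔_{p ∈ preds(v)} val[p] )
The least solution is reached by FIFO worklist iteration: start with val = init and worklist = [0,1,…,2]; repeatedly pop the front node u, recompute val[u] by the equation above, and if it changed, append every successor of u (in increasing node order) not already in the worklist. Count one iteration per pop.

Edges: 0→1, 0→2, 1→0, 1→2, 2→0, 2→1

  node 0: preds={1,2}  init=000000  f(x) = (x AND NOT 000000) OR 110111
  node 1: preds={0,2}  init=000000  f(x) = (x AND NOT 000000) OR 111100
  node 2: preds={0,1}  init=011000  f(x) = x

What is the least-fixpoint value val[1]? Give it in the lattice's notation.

Worklist (5 pops):
  #1 pop 0: in=011000 → 111111 (was 000000); enqueue []
  #2 pop 1: in=111111 → 111111 (was 000000); enqueue [0]
  #3 pop 2: in=111111 → 111111 (was 011000); enqueue [1]
  #4 pop 0: in=111111 → 111111 (no change)
  #5 pop 1: in=111111 → 111111 (no change)

Fixpoint:
  val[0] = 111111
  val[1] = 111111
  val[2] = 111111

111111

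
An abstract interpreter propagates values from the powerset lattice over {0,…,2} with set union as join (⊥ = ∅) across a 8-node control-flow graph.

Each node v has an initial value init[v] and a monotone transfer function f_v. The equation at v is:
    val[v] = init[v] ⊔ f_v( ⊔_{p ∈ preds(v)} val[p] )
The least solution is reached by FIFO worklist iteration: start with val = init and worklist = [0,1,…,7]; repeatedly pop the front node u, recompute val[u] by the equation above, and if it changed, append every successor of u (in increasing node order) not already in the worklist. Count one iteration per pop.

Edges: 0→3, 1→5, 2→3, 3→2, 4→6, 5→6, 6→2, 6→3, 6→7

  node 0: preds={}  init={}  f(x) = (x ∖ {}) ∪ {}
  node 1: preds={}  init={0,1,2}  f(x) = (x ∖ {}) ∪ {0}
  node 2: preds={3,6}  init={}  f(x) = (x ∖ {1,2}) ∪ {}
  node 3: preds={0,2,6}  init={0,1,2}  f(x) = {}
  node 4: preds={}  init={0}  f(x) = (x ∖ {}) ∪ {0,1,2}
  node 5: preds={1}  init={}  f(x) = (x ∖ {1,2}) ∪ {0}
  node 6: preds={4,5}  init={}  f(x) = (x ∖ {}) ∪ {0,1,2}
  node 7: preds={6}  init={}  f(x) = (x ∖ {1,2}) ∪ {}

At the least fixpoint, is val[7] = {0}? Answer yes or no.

Worklist (10 pops):
  #1 pop 0: in={} → {} (no change)
  #2 pop 1: in={} → {0,1,2} (no change)
  #3 pop 2: in={0,1,2} → {0} (was {}); enqueue []
  #4 pop 3: in={0} → {0,1,2} (no change)
  #5 pop 4: in={} → {0,1,2} (was {0}); enqueue []
  #6 pop 5: in={0,1,2} → {0} (was {}); enqueue []
  #7 pop 6: in={0,1,2} → {0,1,2} (was {}); enqueue [2,3]
  #8 pop 7: in={0,1,2} → {0} (was {}); enqueue []
  #9 pop 2: in={0,1,2} → {0} (no change)
  #10 pop 3: in={0,1,2} → {0,1,2} (no change)

Fixpoint:
  val[0] = {}
  val[1] = {0,1,2}
  val[2] = {0}
  val[3] = {0,1,2}
  val[4] = {0,1,2}
  val[5] = {0}
  val[6] = {0,1,2}
  val[7] = {0}

yes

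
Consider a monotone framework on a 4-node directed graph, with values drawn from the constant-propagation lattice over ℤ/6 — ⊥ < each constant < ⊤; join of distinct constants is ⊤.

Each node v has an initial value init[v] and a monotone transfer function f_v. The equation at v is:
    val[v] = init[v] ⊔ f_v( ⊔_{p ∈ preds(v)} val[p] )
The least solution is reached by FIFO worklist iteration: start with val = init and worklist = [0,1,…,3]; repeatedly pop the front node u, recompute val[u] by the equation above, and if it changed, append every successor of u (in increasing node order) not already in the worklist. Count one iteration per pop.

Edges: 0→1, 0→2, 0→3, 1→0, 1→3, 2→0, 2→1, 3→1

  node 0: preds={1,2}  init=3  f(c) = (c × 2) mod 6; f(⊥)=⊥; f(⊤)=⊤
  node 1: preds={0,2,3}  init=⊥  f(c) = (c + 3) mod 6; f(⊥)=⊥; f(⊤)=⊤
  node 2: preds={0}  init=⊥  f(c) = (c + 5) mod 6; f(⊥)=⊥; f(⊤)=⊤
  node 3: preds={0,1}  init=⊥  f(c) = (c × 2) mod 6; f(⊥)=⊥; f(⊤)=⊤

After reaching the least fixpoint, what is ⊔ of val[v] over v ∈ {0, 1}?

Worklist (10 pops):
  #1 pop 0: in=⊥ → 3 (no change)
  #2 pop 1: in=3 → 0 (was ⊥); enqueue [0]
  #3 pop 2: in=3 → 2 (was ⊥); enqueue [1]
  #4 pop 3: in=⊤ → ⊤ (was ⊥); enqueue []
  #5 pop 0: in=⊤ → ⊤ (was 3); enqueue [2,3]
  #6 pop 1: in=⊤ → ⊤ (was 0); enqueue [0]
  #7 pop 2: in=⊤ → ⊤ (was 2); enqueue [1]
  #8 pop 3: in=⊤ → ⊤ (no change)
  #9 pop 0: in=⊤ → ⊤ (no change)
  #10 pop 1: in=⊤ → ⊤ (no change)

Fixpoint:
  val[0] = ⊤
  val[1] = ⊤
  val[2] = ⊤
  val[3] = ⊤

⊤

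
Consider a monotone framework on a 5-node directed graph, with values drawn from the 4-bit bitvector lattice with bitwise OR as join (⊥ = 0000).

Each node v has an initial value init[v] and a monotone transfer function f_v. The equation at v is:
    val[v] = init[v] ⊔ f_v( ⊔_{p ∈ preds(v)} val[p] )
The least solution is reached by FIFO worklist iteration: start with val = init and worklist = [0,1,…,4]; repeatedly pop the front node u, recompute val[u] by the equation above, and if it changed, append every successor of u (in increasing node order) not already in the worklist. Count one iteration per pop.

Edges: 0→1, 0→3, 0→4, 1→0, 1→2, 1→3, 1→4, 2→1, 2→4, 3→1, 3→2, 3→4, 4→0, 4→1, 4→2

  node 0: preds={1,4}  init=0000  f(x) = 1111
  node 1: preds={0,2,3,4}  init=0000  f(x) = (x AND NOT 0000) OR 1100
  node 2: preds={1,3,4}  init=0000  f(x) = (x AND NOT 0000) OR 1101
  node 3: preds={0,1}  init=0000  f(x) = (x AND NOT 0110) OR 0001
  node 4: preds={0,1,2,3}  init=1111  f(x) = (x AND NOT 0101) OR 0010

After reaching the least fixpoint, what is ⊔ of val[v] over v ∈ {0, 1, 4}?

1111

Iteration log — 8 steps:
  step 1. node 0  ⊔preds=1111  new=1111  old=0000  +wl: 
  step 2. node 1  ⊔preds=1111  new=1111  old=0000  +wl: 0
  step 3. node 2  ⊔preds=1111  new=1111  old=0000  +wl: 1
  step 4. node 3  ⊔preds=1111  new=1001  old=0000  +wl: 2
  step 5. node 4  ⊔preds=1111  new=1111  stable
  step 6. node 0  ⊔preds=1111  new=1111  stable
  step 7. node 1  ⊔preds=1111  new=1111  stable
  step 8. node 2  ⊔preds=1111  new=1111  stable

Least fixpoint reached:
  node 0: 1111
  node 1: 1111
  node 2: 1111
  node 3: 1001
  node 4: 1111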